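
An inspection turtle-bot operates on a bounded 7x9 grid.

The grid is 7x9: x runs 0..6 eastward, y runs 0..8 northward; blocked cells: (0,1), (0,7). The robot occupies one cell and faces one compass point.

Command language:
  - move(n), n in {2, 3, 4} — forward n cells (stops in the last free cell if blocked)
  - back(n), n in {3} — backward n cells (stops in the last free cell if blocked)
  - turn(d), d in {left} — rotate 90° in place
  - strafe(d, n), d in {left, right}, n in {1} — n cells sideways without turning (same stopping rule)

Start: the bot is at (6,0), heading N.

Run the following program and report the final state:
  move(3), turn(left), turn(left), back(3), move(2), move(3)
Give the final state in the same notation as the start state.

at (6,1), heading S

initial: at (6,0), heading N
t=1 move(3) ⇒ at (6,3), heading N
t=2 turn(left) ⇒ at (6,3), heading W
t=3 turn(left) ⇒ at (6,3), heading S
t=4 back(3) ⇒ at (6,6), heading S
t=5 move(2) ⇒ at (6,4), heading S
t=6 move(3) ⇒ at (6,1), heading S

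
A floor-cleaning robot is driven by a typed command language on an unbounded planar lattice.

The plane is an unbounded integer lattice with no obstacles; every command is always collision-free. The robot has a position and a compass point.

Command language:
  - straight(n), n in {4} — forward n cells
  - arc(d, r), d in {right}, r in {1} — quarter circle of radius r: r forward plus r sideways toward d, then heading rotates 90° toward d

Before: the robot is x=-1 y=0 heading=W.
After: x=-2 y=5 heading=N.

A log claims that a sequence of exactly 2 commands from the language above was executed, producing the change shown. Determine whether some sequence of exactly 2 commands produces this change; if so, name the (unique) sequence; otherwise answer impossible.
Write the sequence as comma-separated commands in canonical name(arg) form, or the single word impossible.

arc(right, 1), straight(4)

key: position moved to (-2,5) AND the heading swung to N — translation plus rotation needed
initial: x=-1 y=0 heading=W
[1] after arc(right, 1): x=-2 y=1 heading=N
[2] after straight(4): x=-2 y=5 heading=N
no other 2-command option fits: unique.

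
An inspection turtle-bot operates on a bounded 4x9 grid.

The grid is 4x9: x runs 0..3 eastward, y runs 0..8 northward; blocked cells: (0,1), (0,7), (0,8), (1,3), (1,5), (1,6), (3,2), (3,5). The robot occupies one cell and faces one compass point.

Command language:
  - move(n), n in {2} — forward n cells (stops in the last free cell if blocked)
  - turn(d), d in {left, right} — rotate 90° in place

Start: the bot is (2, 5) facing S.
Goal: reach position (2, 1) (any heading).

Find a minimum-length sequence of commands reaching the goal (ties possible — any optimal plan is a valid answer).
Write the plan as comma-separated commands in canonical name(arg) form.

initial: (2, 5) facing S
t=1 move(2) ⇒ (2, 3) facing S
t=2 move(2) ⇒ (2, 1) facing S
minimal: 2 command(s), checked below 2.

move(2), move(2)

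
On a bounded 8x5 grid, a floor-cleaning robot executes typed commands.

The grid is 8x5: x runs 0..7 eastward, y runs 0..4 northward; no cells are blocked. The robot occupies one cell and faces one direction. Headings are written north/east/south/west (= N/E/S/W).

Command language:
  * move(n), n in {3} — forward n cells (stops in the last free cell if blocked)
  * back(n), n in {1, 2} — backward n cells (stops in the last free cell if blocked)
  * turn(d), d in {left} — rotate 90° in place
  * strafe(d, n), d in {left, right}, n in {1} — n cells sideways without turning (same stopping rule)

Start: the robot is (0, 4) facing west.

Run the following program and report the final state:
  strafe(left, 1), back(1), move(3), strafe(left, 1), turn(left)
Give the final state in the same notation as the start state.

(0, 2) facing south

start: (0, 4) facing west
step 1 (strafe(left, 1)): (0, 3) facing west
step 2 (back(1)): (1, 3) facing west
step 3 (move(3)): (0, 3) facing west
step 4 (strafe(left, 1)): (0, 2) facing west
step 5 (turn(left)): (0, 2) facing south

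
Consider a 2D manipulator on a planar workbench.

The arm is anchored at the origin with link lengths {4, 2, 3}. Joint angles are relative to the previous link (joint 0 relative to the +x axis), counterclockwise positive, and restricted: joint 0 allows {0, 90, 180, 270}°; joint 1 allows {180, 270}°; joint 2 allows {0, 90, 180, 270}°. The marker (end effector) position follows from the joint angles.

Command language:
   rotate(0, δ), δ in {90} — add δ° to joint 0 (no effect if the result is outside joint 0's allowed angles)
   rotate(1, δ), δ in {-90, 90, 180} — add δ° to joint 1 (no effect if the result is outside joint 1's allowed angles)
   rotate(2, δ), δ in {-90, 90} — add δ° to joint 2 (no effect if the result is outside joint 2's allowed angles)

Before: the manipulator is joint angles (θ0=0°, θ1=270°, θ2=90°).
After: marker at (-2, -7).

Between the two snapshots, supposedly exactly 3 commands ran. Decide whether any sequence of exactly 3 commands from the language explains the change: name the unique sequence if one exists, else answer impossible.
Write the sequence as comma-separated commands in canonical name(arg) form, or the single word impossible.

begin: joint angles (θ0=0°, θ1=270°, θ2=90°)
1. rotate(0, 90) → joint angles (θ0=90°, θ1=270°, θ2=90°)
2. rotate(0, 90) → joint angles (θ0=180°, θ1=270°, θ2=90°)
3. rotate(0, 90) → joint angles (θ0=270°, θ1=270°, θ2=90°)
uniquely the one of 216 3-step routes that fits.

rotate(0, 90), rotate(0, 90), rotate(0, 90)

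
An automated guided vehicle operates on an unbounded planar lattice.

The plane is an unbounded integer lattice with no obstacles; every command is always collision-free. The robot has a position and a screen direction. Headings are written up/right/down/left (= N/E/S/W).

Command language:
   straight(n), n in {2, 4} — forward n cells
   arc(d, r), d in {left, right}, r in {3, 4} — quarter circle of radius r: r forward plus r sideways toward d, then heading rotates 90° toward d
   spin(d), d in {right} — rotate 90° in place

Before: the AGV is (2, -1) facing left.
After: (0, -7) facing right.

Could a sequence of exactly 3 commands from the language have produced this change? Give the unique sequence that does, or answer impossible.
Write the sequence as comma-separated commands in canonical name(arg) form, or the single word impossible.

straight(2), arc(left, 3), arc(left, 3)

key: order matters: swapping straight(2) and arc(left, 3) lands elsewhere
initial: (2, -1) facing left
[1] after straight(2): (0, -1) facing left
[2] after arc(left, 3): (-3, -4) facing down
[3] after arc(left, 3): (0, -7) facing right
all 343 alternatives checked — unique.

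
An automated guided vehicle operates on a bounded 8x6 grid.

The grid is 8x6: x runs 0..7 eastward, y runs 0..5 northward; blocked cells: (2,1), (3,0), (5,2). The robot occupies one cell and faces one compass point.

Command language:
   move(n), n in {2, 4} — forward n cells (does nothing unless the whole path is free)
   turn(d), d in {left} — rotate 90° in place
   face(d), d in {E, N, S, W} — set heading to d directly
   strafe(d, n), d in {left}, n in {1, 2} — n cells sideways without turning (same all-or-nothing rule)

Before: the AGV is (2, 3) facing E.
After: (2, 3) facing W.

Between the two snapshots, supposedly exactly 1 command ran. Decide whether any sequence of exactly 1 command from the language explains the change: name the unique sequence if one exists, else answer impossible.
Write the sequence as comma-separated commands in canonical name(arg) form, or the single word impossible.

face(W)

key: parked at (2,3) the whole time — nothing moves the robot
begin: (2, 3) facing E
[1] after face(W): (2, 3) facing W
uniquely the one of 9 1-step routes that fits.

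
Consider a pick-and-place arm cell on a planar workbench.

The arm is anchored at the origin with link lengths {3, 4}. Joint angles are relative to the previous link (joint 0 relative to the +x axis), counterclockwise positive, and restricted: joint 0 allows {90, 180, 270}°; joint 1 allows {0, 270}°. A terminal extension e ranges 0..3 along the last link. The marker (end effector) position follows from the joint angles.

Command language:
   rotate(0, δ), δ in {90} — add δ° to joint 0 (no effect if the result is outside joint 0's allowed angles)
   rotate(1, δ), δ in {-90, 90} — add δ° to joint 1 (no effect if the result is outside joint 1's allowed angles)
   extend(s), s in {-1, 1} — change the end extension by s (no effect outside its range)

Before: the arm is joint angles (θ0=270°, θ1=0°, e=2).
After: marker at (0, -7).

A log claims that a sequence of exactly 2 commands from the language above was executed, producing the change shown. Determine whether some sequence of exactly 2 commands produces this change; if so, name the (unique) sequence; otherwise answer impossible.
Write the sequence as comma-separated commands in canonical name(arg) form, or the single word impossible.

extend(-1), extend(-1)

start: joint angles (θ0=270°, θ1=0°, e=2)
1. extend(-1) → joint angles (θ0=270°, θ1=0°, e=1)
2. extend(-1) → joint angles (θ0=270°, θ1=0°, e=0)
no rival 2-sequence matches.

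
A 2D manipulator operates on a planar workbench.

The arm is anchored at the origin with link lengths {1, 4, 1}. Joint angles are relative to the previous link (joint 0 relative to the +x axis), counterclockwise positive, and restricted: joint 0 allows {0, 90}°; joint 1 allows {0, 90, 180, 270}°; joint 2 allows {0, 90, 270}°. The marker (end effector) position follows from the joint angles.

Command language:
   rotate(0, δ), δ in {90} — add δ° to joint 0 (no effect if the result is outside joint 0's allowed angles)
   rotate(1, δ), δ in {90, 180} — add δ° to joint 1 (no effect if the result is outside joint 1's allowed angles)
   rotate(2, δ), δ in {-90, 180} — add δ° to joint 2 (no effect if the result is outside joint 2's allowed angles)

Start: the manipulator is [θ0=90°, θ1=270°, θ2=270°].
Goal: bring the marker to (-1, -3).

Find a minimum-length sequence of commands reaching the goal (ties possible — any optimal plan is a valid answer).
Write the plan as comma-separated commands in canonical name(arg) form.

begin: [θ0=90°, θ1=270°, θ2=270°]
step 1 (rotate(1, 90)): [θ0=90°, θ1=0°, θ2=270°]
step 2 (rotate(1, 180)): [θ0=90°, θ1=180°, θ2=270°]
minimal: 2 command(s), checked below 2.

rotate(1, 90), rotate(1, 180)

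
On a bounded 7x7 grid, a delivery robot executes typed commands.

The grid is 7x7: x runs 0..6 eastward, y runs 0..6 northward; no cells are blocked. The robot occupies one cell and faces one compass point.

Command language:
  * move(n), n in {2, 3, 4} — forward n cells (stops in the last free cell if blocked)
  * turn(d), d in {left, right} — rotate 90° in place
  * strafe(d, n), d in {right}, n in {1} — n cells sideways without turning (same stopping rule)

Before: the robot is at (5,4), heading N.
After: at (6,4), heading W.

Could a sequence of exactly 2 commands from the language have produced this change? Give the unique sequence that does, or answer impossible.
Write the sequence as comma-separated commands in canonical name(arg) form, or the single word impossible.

strafe(right, 1), turn(left)

key: cell and facing (now W) both changed — the 2 commands mix motion and turning
t0: at (5,4), heading N
1. strafe(right, 1) → at (6,4), heading N
2. turn(left) → at (6,4), heading W
uniquely the one of 36 2-step routes that fits.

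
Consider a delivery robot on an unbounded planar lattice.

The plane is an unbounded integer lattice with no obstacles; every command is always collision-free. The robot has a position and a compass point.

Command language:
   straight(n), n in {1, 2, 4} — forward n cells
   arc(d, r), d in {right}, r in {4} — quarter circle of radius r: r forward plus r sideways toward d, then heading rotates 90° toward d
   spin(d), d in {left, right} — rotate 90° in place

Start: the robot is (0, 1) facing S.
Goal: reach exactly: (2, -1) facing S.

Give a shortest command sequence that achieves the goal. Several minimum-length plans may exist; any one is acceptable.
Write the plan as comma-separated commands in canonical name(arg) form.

initial: (0, 1) facing S
[1] after straight(2): (0, -1) facing S
[2] after spin(left): (0, -1) facing E
[3] after straight(2): (2, -1) facing E
[4] after spin(right): (2, -1) facing S
minimal: 4 command(s), checked below 4.

straight(2), spin(left), straight(2), spin(right)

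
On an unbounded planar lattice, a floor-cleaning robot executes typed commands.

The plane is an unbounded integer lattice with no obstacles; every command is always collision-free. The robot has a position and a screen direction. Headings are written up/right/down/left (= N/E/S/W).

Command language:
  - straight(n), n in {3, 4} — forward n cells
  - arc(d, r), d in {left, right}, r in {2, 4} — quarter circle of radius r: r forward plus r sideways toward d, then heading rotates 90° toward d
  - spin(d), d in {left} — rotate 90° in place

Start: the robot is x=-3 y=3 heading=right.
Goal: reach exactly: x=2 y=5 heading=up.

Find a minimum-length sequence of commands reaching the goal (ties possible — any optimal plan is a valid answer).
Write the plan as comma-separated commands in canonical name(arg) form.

straight(3), arc(left, 2)

initial: x=-3 y=3 heading=right
step 1 (straight(3)): x=0 y=3 heading=right
step 2 (arc(left, 2)): x=2 y=5 heading=up
nothing shorter than 2 reaches the goal.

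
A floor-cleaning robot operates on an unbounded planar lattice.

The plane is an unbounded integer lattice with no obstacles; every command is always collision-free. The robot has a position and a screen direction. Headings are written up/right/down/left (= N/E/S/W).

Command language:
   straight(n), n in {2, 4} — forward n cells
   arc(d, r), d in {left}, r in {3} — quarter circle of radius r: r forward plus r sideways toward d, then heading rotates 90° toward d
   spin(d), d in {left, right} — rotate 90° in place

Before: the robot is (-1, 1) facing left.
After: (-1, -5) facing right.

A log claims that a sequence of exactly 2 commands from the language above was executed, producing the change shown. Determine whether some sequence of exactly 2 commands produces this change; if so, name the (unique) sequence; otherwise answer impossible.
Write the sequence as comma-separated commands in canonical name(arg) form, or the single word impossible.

key: position moved to (-1,-5) AND the heading swung to E — translation plus rotation needed
start: (-1, 1) facing left
1. arc(left, 3) → (-4, -2) facing down
2. arc(left, 3) → (-1, -5) facing right
no other 2-command option fits: unique.

arc(left, 3), arc(left, 3)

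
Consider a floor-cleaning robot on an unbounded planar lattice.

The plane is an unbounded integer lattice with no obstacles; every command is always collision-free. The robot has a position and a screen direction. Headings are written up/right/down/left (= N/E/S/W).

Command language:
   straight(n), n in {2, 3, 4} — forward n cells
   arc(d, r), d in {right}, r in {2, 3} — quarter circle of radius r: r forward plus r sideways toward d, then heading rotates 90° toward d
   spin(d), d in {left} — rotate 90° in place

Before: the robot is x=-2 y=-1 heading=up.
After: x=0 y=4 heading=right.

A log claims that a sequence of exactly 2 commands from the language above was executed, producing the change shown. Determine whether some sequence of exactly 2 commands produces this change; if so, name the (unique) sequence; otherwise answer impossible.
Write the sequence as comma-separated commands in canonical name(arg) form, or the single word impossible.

straight(3), arc(right, 2)

key: cell and facing (now E) both changed — the 2 commands mix motion and turning
begin: x=-2 y=-1 heading=up
t=1 straight(3) ⇒ x=-2 y=2 heading=up
t=2 arc(right, 2) ⇒ x=0 y=4 heading=right
no rival 2-sequence matches.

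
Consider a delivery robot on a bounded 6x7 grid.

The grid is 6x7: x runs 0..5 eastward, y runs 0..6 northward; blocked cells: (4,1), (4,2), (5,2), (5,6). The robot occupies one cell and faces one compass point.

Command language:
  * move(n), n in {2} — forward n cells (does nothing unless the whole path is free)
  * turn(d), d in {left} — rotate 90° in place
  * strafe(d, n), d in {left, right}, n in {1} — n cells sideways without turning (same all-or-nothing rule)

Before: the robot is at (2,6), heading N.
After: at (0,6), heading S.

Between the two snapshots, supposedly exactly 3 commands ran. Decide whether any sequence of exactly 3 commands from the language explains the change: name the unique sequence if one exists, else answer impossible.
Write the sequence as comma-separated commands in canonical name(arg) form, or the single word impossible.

turn(left), move(2), turn(left)

key: cell and facing (now S) both changed — the 3 commands mix motion and turning
from: at (2,6), heading N
[1] after turn(left): at (2,6), heading W
[2] after move(2): at (0,6), heading W
[3] after turn(left): at (0,6), heading S
no rival 3-sequence matches.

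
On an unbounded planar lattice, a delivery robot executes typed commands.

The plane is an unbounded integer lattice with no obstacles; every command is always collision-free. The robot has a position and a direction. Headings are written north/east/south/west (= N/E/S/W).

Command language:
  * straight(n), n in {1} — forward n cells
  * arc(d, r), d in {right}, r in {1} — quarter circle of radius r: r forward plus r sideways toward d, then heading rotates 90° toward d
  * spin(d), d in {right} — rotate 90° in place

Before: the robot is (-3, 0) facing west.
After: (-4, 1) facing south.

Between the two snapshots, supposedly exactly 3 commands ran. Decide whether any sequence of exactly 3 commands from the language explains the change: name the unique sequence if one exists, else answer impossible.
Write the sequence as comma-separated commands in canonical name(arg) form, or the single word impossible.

key: cell and facing (now S) both changed — the 3 commands mix motion and turning
initial: (-3, 0) facing west
1. arc(right, 1) → (-4, 1) facing north
2. spin(right) → (-4, 1) facing east
3. spin(right) → (-4, 1) facing south
no other 3-command option fits: unique.

arc(right, 1), spin(right), spin(right)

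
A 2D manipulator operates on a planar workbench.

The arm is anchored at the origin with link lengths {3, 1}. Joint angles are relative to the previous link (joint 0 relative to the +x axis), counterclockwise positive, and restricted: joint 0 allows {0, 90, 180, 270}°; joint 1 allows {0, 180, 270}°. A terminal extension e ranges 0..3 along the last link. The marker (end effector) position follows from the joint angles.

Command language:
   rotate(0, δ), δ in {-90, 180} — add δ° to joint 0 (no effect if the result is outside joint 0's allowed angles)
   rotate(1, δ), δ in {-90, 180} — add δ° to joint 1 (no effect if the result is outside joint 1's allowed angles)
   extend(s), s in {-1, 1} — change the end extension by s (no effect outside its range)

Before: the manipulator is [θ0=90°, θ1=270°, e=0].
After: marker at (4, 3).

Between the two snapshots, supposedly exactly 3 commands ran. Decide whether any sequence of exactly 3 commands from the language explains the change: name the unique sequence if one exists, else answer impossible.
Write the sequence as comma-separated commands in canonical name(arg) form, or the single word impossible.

extend(1), extend(1), extend(1)

from: [θ0=90°, θ1=270°, e=0]
step 1 (extend(1)): [θ0=90°, θ1=270°, e=1]
step 2 (extend(1)): [θ0=90°, θ1=270°, e=2]
step 3 (extend(1)): [θ0=90°, θ1=270°, e=3]
no rival 3-sequence matches.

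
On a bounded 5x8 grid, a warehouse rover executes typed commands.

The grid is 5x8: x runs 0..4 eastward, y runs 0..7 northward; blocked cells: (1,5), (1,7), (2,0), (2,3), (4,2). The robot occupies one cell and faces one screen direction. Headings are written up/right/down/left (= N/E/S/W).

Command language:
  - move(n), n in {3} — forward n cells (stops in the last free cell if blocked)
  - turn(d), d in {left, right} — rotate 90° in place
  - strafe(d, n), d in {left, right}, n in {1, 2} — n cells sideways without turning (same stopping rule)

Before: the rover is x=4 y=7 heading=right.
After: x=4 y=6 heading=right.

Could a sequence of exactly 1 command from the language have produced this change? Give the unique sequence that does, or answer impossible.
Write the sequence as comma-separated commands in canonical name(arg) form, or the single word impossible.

key: heading stays E — the single command does not turn
begin: x=4 y=7 heading=right
[1] after strafe(right, 1): x=4 y=6 heading=right
no rival 1-sequence matches.

strafe(right, 1)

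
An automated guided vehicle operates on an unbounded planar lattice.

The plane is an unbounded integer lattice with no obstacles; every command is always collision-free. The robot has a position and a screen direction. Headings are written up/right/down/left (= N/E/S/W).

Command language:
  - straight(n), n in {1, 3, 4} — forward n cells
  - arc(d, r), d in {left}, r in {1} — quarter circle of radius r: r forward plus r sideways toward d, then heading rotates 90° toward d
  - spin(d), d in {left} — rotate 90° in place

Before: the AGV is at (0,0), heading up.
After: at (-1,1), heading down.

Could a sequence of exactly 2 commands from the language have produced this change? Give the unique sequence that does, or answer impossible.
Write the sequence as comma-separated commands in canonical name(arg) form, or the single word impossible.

key: running spin(left) before arc(left, 1) would end elsewhere — order is forced
start: at (0,0), heading up
[1] after arc(left, 1): at (-1,1), heading left
[2] after spin(left): at (-1,1), heading down
no other 2-command option fits: unique.

arc(left, 1), spin(left)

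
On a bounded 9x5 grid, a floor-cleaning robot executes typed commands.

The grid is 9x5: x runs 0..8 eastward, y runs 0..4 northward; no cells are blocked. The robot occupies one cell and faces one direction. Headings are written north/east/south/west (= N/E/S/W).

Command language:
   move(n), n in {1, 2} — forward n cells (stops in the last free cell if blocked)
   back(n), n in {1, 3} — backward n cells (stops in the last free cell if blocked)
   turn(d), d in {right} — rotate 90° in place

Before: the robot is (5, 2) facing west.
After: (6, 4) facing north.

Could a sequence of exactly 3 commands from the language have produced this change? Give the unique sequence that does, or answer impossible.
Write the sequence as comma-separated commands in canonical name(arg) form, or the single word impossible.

back(1), turn(right), move(2)

key: running move(2) before back(1) would end elsewhere — order is forced
begin: (5, 2) facing west
[1] after back(1): (6, 2) facing west
[2] after turn(right): (6, 2) facing north
[3] after move(2): (6, 4) facing north
no other 3-command option fits: unique.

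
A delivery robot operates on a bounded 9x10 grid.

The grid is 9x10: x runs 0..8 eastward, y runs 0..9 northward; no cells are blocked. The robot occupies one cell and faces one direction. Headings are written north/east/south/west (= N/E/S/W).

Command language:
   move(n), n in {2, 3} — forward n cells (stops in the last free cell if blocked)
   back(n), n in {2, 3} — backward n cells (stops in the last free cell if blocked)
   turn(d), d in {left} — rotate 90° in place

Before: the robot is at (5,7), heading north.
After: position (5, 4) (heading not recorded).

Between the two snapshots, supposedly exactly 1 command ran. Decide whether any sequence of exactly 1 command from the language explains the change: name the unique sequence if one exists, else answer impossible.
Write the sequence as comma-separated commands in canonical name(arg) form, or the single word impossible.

back(3)

start: at (5,7), heading north
1. back(3) → at (5,4), heading north
no other 1-command option fits: unique.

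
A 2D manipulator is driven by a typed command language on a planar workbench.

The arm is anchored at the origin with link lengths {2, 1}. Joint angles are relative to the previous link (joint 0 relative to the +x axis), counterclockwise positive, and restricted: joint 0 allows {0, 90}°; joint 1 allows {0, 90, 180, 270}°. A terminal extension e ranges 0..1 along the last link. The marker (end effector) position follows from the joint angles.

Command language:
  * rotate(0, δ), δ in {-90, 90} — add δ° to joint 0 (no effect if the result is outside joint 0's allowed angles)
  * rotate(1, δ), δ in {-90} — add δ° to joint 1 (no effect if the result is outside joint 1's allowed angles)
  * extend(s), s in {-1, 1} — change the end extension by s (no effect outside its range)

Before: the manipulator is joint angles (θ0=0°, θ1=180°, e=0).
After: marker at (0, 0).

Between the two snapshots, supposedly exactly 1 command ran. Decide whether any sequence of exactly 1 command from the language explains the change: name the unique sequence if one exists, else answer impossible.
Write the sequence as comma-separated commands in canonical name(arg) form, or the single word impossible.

initial: joint angles (θ0=0°, θ1=180°, e=0)
[1] after extend(1): joint angles (θ0=0°, θ1=180°, e=1)
no rival 1-sequence matches.

extend(1)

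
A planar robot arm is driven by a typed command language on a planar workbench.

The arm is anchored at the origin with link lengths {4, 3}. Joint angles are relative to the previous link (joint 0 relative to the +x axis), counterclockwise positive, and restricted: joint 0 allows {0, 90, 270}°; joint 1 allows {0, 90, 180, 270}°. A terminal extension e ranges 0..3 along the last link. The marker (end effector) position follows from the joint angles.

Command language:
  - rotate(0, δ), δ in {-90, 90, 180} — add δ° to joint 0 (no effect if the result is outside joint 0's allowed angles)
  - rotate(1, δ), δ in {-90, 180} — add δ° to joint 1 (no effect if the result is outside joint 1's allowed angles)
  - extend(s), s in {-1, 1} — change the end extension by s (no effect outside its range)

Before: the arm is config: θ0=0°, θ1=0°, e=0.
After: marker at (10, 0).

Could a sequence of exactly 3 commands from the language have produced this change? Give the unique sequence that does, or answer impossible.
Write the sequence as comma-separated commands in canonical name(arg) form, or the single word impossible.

extend(1), extend(1), extend(1)

initial: config: θ0=0°, θ1=0°, e=0
[1] after extend(1): config: θ0=0°, θ1=0°, e=1
[2] after extend(1): config: θ0=0°, θ1=0°, e=2
[3] after extend(1): config: θ0=0°, θ1=0°, e=3
all 343 alternatives checked — unique.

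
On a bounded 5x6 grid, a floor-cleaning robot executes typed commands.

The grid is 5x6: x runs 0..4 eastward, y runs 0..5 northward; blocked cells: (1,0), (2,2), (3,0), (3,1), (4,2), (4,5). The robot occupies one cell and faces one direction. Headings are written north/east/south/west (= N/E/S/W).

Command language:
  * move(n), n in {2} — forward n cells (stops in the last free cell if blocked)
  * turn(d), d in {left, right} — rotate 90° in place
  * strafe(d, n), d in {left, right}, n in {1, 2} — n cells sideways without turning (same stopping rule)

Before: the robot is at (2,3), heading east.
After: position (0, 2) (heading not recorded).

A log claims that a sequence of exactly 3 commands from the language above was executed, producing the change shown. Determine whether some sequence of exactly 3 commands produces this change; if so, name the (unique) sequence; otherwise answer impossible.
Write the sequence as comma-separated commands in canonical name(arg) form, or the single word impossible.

impossible

every 3-command combo misses the target.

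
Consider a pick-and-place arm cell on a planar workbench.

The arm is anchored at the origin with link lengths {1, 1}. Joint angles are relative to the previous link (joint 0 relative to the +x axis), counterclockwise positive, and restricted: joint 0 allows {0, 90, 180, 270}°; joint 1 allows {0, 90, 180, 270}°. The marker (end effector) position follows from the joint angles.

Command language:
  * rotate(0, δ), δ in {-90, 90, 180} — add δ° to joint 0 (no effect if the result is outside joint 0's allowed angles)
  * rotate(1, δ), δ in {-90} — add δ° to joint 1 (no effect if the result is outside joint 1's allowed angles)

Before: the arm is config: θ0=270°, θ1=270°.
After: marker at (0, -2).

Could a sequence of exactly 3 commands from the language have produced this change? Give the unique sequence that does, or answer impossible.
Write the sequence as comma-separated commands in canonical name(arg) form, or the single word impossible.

rotate(1, -90), rotate(1, -90), rotate(1, -90)

begin: config: θ0=270°, θ1=270°
step 1 (rotate(1, -90)): config: θ0=270°, θ1=180°
step 2 (rotate(1, -90)): config: θ0=270°, θ1=90°
step 3 (rotate(1, -90)): config: θ0=270°, θ1=0°
no rival 3-sequence matches.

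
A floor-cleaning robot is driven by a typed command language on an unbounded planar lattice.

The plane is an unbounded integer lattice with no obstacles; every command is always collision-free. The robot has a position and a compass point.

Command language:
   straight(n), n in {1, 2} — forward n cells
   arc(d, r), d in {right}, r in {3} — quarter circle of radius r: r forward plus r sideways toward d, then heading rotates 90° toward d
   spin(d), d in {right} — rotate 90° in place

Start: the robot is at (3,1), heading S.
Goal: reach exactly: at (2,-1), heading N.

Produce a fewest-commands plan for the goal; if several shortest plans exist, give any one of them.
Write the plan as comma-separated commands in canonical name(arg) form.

straight(2), spin(right), straight(1), spin(right)

start: at (3,1), heading S
[1] after straight(2): at (3,-1), heading S
[2] after spin(right): at (3,-1), heading W
[3] after straight(1): at (2,-1), heading W
[4] after spin(right): at (2,-1), heading N
minimal: 4 command(s), checked below 4.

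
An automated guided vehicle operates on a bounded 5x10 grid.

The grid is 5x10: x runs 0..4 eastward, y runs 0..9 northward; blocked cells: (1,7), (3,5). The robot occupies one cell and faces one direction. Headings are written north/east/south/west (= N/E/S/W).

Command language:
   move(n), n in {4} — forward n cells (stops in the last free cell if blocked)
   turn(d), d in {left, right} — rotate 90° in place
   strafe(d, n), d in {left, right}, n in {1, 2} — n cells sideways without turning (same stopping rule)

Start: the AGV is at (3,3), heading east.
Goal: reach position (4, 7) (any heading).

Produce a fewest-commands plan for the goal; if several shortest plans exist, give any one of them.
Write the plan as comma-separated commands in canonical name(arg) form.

begin: at (3,3), heading east
step 1 (turn(left)): at (3,3), heading north
step 2 (strafe(right, 2)): at (4,3), heading north
step 3 (move(4)): at (4,7), heading north
no 2-step plan works, so 3 is optimal.

turn(left), strafe(right, 2), move(4)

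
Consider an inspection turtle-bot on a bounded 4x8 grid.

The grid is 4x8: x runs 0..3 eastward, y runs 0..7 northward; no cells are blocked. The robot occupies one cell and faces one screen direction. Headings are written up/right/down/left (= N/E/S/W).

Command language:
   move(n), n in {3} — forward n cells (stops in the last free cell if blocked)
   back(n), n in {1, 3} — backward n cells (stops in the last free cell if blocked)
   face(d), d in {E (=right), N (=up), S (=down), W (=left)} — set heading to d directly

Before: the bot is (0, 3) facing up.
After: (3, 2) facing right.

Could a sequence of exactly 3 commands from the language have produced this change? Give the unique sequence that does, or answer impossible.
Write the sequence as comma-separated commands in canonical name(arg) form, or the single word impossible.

key: position moved to (3,2) AND the heading swung to E — translation plus rotation needed
begin: (0, 3) facing up
1. back(1) → (0, 2) facing up
2. face(E) → (0, 2) facing right
3. move(3) → (3, 2) facing right
uniquely the one of 343 3-step routes that fits.

back(1), face(E), move(3)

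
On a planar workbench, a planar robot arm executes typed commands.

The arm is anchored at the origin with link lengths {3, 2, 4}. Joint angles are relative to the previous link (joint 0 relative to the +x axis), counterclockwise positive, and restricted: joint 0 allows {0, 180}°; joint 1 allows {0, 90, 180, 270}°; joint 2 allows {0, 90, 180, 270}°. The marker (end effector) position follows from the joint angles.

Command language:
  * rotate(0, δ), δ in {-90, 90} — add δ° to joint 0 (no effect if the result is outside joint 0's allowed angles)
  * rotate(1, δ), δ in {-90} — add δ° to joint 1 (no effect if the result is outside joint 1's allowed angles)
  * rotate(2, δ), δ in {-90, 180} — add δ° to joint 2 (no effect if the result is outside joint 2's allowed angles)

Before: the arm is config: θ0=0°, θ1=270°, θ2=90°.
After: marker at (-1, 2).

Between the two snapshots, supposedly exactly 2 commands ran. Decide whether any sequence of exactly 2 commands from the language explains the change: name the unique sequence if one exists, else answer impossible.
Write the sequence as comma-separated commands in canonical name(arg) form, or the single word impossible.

rotate(1, -90), rotate(1, -90)

initial: config: θ0=0°, θ1=270°, θ2=90°
[1] after rotate(1, -90): config: θ0=0°, θ1=180°, θ2=90°
[2] after rotate(1, -90): config: θ0=0°, θ1=90°, θ2=90°
no rival 2-sequence matches.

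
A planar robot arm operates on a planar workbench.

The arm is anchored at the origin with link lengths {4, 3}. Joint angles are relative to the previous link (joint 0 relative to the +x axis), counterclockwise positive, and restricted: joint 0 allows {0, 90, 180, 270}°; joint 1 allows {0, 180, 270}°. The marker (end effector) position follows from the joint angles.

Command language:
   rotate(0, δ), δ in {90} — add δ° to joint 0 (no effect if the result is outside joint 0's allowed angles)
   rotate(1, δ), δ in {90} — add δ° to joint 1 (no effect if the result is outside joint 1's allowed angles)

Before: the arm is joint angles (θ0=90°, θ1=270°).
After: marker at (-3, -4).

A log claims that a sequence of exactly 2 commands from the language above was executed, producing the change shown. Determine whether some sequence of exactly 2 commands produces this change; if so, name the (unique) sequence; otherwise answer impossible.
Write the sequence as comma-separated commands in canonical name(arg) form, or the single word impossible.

rotate(0, 90), rotate(0, 90)

start: joint angles (θ0=90°, θ1=270°)
1. rotate(0, 90) → joint angles (θ0=180°, θ1=270°)
2. rotate(0, 90) → joint angles (θ0=270°, θ1=270°)
all 4 alternatives checked — unique.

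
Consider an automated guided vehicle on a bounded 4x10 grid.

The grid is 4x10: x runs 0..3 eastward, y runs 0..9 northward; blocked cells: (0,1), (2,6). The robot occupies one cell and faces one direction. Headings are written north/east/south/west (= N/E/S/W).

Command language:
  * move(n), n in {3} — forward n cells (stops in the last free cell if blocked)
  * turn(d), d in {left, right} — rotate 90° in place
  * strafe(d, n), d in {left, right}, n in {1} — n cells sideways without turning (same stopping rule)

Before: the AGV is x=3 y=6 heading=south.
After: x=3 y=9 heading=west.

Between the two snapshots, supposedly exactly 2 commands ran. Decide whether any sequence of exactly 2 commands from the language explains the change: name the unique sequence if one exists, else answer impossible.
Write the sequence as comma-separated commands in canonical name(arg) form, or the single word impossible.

all 25 sequences checked — none match.

impossible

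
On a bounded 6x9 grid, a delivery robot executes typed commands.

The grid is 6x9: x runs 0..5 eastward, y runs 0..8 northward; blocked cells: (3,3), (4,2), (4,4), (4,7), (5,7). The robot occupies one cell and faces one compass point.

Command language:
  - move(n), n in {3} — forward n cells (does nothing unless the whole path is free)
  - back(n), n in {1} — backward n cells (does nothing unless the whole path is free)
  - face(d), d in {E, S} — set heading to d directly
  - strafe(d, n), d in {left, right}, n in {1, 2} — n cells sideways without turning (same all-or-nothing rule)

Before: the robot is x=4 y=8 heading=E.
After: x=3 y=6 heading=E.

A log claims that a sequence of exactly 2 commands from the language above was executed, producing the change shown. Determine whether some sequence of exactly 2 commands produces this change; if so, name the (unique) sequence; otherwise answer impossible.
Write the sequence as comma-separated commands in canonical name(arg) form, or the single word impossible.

key: heading stays E — no command in the sequence turns
start: x=4 y=8 heading=E
1. back(1) → x=3 y=8 heading=E
2. strafe(right, 2) → x=3 y=6 heading=E
uniquely the one of 64 2-step routes that fits.

back(1), strafe(right, 2)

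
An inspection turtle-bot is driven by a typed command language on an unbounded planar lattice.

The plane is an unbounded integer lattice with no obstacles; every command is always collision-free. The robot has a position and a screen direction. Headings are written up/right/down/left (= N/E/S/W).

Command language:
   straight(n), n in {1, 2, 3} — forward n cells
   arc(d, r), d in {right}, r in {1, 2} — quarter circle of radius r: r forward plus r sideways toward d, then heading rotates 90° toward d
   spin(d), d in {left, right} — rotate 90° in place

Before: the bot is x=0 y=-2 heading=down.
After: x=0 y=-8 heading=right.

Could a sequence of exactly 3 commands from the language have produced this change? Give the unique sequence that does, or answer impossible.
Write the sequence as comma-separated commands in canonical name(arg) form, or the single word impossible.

straight(3), straight(3), spin(left)

key: position moved to (0,-8) AND the heading swung to E — translation plus rotation needed
initial: x=0 y=-2 heading=down
t=1 straight(3) ⇒ x=0 y=-5 heading=down
t=2 straight(3) ⇒ x=0 y=-8 heading=down
t=3 spin(left) ⇒ x=0 y=-8 heading=right
all 343 alternatives checked — unique.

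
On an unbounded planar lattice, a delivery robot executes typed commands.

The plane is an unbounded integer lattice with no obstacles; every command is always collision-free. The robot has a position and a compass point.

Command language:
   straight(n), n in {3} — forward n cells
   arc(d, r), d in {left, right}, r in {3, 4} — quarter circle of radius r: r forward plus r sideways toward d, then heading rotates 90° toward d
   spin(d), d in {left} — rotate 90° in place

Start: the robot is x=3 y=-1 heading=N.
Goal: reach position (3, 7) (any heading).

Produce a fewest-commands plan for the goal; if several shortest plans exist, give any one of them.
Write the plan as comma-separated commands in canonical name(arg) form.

initial: x=3 y=-1 heading=N
1. arc(right, 4) → x=7 y=3 heading=E
2. spin(left) → x=7 y=3 heading=N
3. arc(left, 4) → x=3 y=7 heading=W
shorter routes all fall short; 3 is best.

arc(right, 4), spin(left), arc(left, 4)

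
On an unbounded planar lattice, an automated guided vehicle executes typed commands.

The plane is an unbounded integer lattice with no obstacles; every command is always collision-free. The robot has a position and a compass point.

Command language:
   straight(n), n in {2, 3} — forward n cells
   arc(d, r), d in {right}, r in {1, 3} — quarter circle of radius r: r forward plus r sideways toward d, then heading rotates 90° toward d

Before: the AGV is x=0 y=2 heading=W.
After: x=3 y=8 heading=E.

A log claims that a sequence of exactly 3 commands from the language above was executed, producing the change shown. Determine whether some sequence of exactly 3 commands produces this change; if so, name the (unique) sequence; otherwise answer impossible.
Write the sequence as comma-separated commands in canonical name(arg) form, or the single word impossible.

key: order matters: swapping arc(right, 3) and straight(3) lands elsewhere
begin: x=0 y=2 heading=W
step 1 (arc(right, 3)): x=-3 y=5 heading=N
step 2 (arc(right, 3)): x=0 y=8 heading=E
step 3 (straight(3)): x=3 y=8 heading=E
uniquely the one of 64 3-step routes that fits.

arc(right, 3), arc(right, 3), straight(3)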